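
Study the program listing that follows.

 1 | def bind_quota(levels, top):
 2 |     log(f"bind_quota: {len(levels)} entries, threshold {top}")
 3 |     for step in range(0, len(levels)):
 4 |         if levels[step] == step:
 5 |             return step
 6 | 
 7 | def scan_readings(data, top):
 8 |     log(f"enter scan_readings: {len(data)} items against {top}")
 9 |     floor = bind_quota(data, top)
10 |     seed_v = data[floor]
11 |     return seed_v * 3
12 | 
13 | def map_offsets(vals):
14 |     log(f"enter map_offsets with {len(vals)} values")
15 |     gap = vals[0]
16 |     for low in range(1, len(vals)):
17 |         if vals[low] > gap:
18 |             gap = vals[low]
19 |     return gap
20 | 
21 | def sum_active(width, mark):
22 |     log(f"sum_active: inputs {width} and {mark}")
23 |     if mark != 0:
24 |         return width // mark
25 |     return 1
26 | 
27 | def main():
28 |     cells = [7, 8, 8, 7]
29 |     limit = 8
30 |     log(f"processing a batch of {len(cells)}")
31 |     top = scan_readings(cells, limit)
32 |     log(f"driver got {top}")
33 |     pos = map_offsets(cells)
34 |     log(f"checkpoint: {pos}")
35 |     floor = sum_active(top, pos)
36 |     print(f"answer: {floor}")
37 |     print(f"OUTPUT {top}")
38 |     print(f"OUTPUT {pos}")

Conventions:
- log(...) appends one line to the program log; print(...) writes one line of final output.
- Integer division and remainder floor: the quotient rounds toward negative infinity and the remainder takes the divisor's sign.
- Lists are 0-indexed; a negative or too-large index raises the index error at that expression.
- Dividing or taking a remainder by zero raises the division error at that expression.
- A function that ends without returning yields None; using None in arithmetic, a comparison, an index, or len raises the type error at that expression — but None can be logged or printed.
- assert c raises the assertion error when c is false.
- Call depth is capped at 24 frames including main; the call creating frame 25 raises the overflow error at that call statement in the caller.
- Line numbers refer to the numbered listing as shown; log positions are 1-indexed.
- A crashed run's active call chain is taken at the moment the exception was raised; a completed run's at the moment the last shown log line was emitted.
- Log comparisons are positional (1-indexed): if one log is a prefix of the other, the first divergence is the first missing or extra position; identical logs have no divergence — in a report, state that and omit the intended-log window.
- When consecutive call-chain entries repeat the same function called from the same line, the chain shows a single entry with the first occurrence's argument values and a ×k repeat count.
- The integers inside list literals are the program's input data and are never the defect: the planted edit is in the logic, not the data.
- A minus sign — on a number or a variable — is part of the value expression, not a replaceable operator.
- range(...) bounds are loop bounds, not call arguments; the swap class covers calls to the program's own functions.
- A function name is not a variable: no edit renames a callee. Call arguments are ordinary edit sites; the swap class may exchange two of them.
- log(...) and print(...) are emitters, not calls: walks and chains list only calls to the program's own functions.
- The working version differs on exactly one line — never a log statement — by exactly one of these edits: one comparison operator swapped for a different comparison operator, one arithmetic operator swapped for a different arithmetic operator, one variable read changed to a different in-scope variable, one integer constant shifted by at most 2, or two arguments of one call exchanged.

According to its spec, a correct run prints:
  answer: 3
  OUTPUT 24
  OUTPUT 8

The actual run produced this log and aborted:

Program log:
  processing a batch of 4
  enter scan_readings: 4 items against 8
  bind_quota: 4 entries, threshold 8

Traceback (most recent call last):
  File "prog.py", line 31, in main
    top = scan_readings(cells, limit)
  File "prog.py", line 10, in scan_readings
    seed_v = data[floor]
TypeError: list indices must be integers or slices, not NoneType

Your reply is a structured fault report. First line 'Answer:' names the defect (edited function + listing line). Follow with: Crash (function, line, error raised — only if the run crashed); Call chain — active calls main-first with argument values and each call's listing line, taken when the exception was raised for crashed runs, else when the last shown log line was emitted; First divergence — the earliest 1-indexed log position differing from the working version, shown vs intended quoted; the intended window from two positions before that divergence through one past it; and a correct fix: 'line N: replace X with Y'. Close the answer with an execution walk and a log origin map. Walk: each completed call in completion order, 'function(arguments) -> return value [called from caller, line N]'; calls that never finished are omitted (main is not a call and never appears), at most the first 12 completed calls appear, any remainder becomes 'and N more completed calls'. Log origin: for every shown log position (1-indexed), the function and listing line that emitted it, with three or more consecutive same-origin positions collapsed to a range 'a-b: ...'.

Answer: the defect is in bind_quota at line 4.
Core observation: A complete run would log 'driver got 24' next, but this one stopped at 3 lines.
Crash: scan_readings, line 10, TypeError.
Call chain: main -> scan_readings([7, 8, 8, 7], 8) (called at line 31).
First divergence: position 4 — after 3 matching lines the faulty run goes silent; intended next line 'driver got 24'.
Intended log window:
  2: enter scan_readings: 4 items against 8
  3: bind_quota: 4 entries, threshold 8
  4: driver got 24
  5: enter map_offsets with 4 values
Execution walk:
  bind_quota([7, 8, 8, 7], 8) -> None  [called from scan_readings, line 9]
Log line origins:
  1: emitted by main (line 30)
  2: emitted by scan_readings (line 8)
  3: emitted by bind_quota (line 2)
A correct fix: line 4: replace `levels[step] == step` with `levels[step] == top`.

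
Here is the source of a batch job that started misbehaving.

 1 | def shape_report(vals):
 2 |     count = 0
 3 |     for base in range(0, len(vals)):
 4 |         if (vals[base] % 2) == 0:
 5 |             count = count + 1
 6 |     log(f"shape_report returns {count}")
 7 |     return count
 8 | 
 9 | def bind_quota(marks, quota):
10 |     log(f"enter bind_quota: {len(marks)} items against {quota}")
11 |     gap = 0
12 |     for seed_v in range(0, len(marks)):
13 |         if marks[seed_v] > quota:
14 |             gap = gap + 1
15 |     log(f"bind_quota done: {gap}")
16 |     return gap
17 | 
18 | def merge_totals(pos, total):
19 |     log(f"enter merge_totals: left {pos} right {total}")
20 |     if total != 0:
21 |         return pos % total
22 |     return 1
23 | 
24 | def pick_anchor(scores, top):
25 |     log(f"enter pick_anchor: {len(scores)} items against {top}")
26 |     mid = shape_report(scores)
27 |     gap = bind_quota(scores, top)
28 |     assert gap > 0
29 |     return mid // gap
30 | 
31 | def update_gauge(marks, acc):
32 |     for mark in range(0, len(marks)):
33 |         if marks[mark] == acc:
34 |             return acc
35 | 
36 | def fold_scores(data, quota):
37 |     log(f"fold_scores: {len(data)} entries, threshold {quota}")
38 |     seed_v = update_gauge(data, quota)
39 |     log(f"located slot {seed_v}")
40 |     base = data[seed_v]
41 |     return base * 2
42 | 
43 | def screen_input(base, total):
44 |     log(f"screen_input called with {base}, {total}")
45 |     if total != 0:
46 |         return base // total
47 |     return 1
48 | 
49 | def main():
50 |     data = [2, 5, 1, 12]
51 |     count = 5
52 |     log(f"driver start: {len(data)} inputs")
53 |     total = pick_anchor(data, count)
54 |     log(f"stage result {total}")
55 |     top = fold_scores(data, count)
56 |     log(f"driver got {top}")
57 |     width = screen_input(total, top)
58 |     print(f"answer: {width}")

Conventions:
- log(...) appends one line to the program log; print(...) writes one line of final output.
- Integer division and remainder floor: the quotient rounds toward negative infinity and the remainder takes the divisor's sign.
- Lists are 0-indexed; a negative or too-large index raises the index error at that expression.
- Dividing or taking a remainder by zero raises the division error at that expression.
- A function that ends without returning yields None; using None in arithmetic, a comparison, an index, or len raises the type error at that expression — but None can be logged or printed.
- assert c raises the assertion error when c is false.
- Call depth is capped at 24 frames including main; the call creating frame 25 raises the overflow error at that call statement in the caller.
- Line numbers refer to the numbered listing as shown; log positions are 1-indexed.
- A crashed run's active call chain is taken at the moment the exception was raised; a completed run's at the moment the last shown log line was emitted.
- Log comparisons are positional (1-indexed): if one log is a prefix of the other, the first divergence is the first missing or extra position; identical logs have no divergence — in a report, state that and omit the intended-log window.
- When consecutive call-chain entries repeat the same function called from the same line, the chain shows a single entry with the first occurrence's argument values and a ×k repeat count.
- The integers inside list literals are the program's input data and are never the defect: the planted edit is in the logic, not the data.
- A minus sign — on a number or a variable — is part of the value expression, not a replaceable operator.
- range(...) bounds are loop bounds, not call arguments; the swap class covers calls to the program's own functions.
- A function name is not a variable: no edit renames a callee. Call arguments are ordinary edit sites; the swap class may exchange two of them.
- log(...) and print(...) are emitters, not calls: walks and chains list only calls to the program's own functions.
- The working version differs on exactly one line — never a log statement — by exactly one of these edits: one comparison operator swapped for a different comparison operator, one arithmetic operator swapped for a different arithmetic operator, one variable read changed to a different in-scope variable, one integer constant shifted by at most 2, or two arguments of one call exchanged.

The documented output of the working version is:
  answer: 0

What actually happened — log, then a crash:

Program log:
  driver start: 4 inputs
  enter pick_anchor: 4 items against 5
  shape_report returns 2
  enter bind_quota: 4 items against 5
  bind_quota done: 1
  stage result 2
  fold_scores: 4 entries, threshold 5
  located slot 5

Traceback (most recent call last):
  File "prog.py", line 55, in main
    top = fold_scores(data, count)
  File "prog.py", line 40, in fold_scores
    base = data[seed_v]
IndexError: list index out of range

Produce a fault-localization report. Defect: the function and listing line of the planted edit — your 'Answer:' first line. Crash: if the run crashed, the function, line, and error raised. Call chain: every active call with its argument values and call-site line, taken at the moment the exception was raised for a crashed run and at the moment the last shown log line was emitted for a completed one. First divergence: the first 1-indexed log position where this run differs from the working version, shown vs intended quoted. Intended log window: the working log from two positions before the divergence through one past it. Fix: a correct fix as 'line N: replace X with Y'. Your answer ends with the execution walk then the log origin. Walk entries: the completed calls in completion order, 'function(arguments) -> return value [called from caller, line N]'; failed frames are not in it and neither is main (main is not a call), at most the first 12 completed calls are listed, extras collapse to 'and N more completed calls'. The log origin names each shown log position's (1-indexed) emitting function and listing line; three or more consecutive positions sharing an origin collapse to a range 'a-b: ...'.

Answer: the defect is in update_gauge at line 34.
The tell: The log first diverges at position 8: the faulty run prints 'located slot 5' where the working version prints 'located slot 1'.
Crash: fold_scores, line 40, IndexError.
Call chain: main -> fold_scores([2, 5, 1, 12], 5) (called at line 55).
First divergence: position 8 — shown 'located slot 5', intended 'located slot 1'.
Intended log window:
  6: stage result 2
  7: fold_scores: 4 entries, threshold 5
  8: located slot 1
  9: driver got 10
Execution walk:
  shape_report([2, 5, 1, 12]) -> 2  [called from pick_anchor, line 26]
  bind_quota([2, 5, 1, 12], 5) -> 1  [called from pick_anchor, line 27]
  pick_anchor([2, 5, 1, 12], 5) -> 2  [called from main, line 53]
  update_gauge([2, 5, 1, 12], 5) -> 5  [called from fold_scores, line 38]
Log line origins:
  1: from main, line 52
  2: from pick_anchor, line 25
  3: from shape_report, line 6
  4: from bind_quota, line 10
  5: from bind_quota, line 15
  6: from main, line 54
  7: from fold_scores, line 37
  8: from fold_scores, line 39
A correct fix: line 34: replace `acc` with `mark`.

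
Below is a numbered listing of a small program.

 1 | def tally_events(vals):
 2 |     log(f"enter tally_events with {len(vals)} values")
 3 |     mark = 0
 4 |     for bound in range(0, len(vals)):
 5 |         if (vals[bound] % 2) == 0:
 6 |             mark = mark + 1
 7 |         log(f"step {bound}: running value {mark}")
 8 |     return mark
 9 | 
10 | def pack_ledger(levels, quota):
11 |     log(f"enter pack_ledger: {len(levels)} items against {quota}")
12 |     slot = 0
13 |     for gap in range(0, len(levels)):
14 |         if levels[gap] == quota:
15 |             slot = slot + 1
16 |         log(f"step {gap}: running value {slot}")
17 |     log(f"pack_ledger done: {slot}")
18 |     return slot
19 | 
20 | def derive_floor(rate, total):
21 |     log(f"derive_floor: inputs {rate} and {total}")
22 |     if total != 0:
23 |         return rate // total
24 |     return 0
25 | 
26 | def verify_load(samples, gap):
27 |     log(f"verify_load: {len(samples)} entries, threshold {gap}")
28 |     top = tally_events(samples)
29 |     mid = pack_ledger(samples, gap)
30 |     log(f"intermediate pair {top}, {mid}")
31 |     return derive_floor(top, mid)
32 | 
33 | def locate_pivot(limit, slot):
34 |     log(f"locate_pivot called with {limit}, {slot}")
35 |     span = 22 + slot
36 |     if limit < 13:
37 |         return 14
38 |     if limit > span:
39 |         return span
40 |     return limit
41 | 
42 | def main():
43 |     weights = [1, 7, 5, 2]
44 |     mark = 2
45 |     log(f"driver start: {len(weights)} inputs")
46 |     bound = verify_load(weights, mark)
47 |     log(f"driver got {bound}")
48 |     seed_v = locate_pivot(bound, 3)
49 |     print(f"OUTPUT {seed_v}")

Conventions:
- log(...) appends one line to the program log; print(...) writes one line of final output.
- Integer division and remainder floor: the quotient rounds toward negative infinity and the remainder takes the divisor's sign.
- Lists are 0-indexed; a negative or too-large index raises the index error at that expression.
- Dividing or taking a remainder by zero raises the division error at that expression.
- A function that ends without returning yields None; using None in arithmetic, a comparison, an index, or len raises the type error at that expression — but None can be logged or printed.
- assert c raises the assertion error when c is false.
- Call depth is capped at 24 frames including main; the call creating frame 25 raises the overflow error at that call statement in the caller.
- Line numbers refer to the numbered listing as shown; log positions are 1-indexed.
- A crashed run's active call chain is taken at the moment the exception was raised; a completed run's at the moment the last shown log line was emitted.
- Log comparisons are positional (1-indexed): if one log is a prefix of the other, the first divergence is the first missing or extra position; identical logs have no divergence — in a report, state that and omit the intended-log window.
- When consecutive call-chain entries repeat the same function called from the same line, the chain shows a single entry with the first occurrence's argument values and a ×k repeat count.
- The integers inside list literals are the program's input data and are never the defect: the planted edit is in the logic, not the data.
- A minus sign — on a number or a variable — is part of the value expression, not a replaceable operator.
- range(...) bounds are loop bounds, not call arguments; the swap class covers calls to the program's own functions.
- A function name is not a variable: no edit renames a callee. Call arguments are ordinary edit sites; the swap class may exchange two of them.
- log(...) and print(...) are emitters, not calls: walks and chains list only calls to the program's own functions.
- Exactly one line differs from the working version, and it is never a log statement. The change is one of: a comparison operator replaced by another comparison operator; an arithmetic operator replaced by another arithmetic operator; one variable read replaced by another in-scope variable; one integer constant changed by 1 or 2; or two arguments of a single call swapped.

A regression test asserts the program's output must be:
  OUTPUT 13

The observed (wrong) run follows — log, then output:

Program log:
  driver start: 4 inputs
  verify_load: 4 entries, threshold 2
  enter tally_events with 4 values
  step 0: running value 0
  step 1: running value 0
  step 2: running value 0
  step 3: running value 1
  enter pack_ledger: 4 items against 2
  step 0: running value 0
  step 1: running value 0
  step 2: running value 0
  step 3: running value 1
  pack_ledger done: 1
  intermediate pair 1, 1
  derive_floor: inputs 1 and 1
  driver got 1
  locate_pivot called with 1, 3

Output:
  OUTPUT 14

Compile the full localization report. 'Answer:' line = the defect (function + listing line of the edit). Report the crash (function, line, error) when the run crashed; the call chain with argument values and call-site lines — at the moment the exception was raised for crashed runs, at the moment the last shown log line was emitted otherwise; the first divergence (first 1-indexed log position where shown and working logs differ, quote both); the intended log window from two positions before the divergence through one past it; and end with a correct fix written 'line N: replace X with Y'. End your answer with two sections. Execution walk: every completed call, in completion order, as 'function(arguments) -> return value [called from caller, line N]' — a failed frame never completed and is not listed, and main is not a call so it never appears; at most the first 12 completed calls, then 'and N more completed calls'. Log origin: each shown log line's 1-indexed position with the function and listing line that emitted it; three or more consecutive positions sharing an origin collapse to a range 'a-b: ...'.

Answer: the defect is in locate_pivot at line 37.
Key fact: The two runs log identically and part ways only at the printed values.
Call chain: main -> locate_pivot(1, 3) (called at line 48).
First divergence: none (the log streams are identical).
Execution walk:
  tally_events([1, 7, 5, 2]) -> 1  [called from verify_load, line 28]
  pack_ledger([1, 7, 5, 2], 2) -> 1  [called from verify_load, line 29]
  derive_floor(1, 1) -> 1  [called from verify_load, line 31]
  verify_load([1, 7, 5, 2], 2) -> 1  [called from main, line 46]
  locate_pivot(1, 3) -> 14  [called from main, line 48]
Log origin:
  1: emitted by main (line 45)
  2: emitted by verify_load (line 27)
  3: emitted by tally_events (line 2)
  4-7: emitted by tally_events (line 7)
  8: emitted by pack_ledger (line 11)
  9-12: emitted by pack_ledger (line 16)
  13: emitted by pack_ledger (line 17)
  14: emitted by verify_load (line 30)
  15: emitted by derive_floor (line 21)
  16: emitted by main (line 47)
  17: emitted by locate_pivot (line 34)
A correct fix: line 37: replace `14` with `13`.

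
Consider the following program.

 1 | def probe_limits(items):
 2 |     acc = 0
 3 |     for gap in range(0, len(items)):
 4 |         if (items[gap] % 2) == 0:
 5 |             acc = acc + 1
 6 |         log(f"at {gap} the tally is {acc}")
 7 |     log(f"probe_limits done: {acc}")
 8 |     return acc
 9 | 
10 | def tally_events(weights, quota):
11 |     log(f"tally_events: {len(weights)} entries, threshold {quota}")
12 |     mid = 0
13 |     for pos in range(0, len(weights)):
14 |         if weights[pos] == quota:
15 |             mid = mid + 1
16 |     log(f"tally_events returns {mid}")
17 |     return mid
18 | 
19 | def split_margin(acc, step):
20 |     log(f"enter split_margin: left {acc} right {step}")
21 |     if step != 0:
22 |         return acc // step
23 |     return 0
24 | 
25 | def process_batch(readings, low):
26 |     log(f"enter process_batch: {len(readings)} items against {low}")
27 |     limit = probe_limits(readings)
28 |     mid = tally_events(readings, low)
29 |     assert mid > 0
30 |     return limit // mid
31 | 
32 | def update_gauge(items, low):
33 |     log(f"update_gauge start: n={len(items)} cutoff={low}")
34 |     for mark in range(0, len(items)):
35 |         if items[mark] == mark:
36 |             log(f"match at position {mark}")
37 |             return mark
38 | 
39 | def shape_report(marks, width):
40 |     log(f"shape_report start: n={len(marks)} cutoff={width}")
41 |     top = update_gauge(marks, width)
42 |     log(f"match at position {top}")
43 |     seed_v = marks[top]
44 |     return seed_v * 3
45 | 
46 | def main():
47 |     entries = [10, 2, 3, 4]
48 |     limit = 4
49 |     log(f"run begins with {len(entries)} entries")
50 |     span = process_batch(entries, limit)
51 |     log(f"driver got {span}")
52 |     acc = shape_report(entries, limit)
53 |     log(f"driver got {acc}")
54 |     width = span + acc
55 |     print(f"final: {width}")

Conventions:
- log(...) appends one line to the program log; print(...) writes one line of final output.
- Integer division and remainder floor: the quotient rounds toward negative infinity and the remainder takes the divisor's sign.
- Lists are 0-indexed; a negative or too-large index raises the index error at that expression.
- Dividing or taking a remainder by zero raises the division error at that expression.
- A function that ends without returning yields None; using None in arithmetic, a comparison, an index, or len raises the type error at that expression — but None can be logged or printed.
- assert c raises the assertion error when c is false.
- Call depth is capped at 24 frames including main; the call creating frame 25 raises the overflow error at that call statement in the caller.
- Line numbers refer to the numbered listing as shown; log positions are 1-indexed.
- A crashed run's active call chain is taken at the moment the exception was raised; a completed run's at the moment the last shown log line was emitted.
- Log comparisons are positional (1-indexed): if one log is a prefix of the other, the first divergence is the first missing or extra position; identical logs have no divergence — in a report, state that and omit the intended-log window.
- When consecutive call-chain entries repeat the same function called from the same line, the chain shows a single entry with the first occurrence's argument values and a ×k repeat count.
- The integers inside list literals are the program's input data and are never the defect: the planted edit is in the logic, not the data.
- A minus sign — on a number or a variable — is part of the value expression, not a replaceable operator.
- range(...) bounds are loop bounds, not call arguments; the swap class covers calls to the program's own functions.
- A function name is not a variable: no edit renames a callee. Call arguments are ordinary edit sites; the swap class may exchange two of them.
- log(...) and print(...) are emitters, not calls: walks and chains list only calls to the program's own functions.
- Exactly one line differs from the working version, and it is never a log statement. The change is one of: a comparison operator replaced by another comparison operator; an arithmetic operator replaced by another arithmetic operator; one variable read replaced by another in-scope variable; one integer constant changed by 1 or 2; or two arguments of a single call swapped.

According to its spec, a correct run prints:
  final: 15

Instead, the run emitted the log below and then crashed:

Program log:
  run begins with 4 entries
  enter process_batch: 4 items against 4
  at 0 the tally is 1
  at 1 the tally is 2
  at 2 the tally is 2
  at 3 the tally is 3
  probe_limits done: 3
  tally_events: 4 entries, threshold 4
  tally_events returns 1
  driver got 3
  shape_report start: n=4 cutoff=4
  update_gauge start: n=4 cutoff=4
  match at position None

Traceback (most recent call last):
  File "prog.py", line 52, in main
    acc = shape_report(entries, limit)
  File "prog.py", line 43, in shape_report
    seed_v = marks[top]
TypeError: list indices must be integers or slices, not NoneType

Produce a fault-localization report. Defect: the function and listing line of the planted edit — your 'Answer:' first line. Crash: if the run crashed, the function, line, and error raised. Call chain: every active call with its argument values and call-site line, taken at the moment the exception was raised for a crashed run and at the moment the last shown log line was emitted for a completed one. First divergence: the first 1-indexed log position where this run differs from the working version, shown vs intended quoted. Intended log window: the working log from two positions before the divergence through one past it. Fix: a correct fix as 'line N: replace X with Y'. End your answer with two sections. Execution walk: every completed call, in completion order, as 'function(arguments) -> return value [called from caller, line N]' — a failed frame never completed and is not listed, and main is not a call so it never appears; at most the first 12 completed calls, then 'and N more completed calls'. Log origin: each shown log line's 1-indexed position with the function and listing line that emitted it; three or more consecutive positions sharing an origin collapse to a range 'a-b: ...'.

Answer: the defect is in update_gauge at line 35.
The tell: Position 13 is the first bad log line: 'match at position None' should read 'match at position 3'.
Crash: shape_report, line 43, TypeError.
Call chain: main -> shape_report([10, 2, 3, 4], 4) (called at line 52).
First divergence: position 13 — the shown line 'match at position None' should read 'match at position 3'.
Intended log window:
  11: shape_report start: n=4 cutoff=4
  12: update_gauge start: n=4 cutoff=4
  13: match at position 3
  14: match at position 3
Execution walk:
  probe_limits([10, 2, 3, 4]) -> 3  [called from process_batch, line 27]
  tally_events([10, 2, 3, 4], 4) -> 1  [called from process_batch, line 28]
  process_batch([10, 2, 3, 4], 4) -> 3  [called from main, line 50]
  update_gauge([10, 2, 3, 4], 4) -> None  [called from shape_report, line 41]
Log origin:
  1: from main, line 49
  2: from process_batch, line 26
  3-6: from probe_limits, line 6
  7: from probe_limits, line 7
  8: from tally_events, line 11
  9: from tally_events, line 16
  10: from main, line 51
  11: from shape_report, line 40
  12: from update_gauge, line 33
  13: from shape_report, line 42
A correct fix: line 35: replace `items[mark] == mark` with `items[mark] == low`.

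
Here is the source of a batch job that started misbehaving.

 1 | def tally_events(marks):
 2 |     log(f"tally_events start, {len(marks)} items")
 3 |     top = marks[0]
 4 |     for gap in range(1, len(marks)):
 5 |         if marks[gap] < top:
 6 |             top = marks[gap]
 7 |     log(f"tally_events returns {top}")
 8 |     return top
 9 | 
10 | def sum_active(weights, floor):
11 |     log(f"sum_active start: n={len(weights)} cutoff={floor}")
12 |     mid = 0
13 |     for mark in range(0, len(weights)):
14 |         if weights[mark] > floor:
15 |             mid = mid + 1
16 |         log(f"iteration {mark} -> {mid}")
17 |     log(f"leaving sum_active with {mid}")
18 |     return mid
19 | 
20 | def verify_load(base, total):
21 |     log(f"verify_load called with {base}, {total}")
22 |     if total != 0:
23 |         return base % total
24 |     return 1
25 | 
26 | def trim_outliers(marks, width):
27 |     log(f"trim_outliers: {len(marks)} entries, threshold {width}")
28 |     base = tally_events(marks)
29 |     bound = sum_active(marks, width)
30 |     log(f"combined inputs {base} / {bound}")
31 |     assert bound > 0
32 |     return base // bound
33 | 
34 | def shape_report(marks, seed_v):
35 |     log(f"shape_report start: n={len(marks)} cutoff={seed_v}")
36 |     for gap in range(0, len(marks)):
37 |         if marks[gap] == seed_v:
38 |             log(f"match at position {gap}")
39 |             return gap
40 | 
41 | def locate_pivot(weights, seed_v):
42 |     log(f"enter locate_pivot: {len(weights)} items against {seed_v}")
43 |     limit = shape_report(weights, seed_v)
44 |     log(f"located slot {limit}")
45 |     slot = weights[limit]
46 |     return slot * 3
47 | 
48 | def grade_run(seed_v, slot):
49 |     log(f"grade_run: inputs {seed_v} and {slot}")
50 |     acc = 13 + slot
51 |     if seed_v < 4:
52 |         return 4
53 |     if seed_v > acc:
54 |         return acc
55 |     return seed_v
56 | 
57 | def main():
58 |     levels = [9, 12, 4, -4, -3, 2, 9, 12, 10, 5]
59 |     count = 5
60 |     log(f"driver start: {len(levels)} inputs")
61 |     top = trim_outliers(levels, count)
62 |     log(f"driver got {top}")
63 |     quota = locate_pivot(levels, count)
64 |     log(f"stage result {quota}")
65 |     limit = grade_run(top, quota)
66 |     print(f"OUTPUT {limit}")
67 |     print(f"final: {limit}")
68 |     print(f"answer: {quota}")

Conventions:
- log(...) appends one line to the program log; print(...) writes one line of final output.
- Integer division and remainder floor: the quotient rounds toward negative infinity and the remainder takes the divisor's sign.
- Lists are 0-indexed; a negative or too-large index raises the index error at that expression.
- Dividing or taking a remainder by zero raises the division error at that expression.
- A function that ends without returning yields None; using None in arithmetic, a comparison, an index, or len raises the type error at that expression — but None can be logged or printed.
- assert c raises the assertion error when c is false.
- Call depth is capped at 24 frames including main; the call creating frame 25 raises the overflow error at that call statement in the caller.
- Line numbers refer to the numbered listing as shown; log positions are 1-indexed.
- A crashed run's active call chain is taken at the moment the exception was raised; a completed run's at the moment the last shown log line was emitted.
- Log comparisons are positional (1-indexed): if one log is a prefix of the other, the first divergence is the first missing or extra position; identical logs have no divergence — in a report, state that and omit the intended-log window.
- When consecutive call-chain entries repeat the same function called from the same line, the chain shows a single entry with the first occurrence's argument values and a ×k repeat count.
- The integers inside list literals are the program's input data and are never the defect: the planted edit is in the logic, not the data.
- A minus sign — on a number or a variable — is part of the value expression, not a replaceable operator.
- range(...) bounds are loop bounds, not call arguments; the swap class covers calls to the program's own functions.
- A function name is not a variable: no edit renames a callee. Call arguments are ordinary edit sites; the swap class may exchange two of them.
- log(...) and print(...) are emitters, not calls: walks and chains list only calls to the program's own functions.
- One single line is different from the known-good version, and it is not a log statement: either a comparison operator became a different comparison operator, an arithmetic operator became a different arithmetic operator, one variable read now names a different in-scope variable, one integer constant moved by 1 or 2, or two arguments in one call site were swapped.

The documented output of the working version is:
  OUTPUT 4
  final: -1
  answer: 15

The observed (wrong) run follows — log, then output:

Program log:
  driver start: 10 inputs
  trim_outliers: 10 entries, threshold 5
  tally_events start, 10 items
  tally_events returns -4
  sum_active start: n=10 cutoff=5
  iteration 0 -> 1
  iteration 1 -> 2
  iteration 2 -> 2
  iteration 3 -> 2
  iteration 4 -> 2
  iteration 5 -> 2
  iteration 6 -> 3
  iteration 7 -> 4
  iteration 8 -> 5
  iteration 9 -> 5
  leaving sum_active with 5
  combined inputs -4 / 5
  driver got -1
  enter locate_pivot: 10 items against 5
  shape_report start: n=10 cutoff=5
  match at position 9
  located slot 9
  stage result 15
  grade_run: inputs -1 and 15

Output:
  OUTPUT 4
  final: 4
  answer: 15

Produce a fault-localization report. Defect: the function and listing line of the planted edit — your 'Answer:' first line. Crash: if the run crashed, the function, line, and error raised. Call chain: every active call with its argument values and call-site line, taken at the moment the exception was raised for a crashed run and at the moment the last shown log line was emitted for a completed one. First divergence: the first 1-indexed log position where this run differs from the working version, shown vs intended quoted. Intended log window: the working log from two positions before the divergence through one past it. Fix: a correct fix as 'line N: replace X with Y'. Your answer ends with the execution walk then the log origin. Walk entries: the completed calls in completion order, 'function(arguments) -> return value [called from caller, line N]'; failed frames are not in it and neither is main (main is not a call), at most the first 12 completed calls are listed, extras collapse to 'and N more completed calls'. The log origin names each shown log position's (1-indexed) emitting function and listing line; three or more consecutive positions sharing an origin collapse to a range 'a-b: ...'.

Answer: the defect is in main at line 67.
Key observation: Nothing in the log betrays the bug — only the output does.
Call chain: main -> grade_run(-1, 15) (called at line 65).
First divergence: none; the two logs match at every position.
Execution walk:
  tally_events([9, 12, 4, -4, -3, 2, 9, 12, 10, 5]) -> -4  [called from trim_outliers, line 28]
  sum_active([9, 12, 4, -4, -3, 2, 9, 12, 10, 5], 5) -> 5  [called from trim_outliers, line 29]
  trim_outliers([9, 12, 4, -4, -3, 2, 9, 12, 10, 5], 5) -> -1  [called from main, line 61]
  shape_report([9, 12, 4, -4, -3, 2, 9, 12, 10, 5], 5) -> 9  [called from locate_pivot, line 43]
  locate_pivot([9, 12, 4, -4, -3, 2, 9, 12, 10, 5], 5) -> 15  [called from main, line 63]
  grade_run(-1, 15) -> 4  [called from main, line 65]
Origin of each log line:
  1: emitted by main (line 60)
  2: emitted by trim_outliers (line 27)
  3: emitted by tally_events (line 2)
  4: emitted by tally_events (line 7)
  5: emitted by sum_active (line 11)
  6-15: emitted by sum_active (line 16)
  16: emitted by sum_active (line 17)
  17: emitted by trim_outliers (line 30)
  18: emitted by main (line 62)
  19: emitted by locate_pivot (line 42)
  20: emitted by shape_report (line 35)
  21: emitted by shape_report (line 38)
  22: emitted by locate_pivot (line 44)
  23: emitted by main (line 64)
  24: emitted by grade_run (line 49)
A correct fix: line 67: replace `limit` with `top`.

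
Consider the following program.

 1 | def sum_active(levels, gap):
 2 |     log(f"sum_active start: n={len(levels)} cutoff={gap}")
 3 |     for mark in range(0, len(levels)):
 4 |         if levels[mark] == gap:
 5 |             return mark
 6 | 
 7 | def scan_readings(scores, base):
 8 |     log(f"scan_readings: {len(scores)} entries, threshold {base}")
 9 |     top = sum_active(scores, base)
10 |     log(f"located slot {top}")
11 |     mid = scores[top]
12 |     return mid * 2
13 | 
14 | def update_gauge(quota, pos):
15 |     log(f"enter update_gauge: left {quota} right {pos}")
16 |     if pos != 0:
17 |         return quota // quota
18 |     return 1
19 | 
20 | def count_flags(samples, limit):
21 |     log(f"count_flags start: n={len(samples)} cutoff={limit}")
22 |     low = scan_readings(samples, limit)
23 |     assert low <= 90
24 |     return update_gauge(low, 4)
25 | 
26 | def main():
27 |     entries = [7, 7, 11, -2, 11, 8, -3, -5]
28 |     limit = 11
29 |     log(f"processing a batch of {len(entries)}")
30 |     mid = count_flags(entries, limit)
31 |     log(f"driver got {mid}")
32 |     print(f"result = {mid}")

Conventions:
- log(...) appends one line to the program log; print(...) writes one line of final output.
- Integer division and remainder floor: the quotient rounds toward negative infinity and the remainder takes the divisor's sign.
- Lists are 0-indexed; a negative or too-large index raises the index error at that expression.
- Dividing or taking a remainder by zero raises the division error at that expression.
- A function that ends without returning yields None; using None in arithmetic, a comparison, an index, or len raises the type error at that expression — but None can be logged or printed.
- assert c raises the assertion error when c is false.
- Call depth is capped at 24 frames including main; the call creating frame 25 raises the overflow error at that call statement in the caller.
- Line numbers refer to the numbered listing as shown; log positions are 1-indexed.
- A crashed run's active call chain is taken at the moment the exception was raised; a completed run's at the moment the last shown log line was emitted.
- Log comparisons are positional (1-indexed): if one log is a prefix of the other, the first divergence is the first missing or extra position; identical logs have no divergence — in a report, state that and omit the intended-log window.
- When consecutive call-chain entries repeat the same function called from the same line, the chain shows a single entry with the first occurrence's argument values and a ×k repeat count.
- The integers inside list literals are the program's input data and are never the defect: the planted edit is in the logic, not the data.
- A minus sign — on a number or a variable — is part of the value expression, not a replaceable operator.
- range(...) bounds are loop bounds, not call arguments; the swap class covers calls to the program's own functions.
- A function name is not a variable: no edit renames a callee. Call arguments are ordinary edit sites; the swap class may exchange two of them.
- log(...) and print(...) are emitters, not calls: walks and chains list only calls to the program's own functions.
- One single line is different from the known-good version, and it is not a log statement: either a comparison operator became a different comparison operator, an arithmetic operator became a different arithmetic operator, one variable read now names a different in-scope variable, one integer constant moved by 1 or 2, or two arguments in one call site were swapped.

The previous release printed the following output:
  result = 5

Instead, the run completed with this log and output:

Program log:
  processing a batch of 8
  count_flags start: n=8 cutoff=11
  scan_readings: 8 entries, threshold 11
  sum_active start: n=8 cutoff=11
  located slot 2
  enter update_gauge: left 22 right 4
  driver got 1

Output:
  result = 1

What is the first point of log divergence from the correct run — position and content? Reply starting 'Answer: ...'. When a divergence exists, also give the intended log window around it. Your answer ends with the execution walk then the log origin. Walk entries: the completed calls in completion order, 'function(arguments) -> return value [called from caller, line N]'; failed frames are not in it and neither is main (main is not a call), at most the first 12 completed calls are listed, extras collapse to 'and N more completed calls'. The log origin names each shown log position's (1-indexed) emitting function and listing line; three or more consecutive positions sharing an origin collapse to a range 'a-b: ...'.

Answer: position 7; shown 'driver got 1' vs intended 'driver got 5'.
Intended log window:
  5: located slot 2
  6: enter update_gauge: left 22 right 4
  7: driver got 5
Execution walk:
  sum_active([7, 7, 11, -2, 11, 8, -3, -5], 11) -> 2  [called from scan_readings, line 9]
  scan_readings([7, 7, 11, -2, 11, 8, -3, -5], 11) -> 22  [called from count_flags, line 22]
  update_gauge(22, 4) -> 1  [called from count_flags, line 24]
  count_flags([7, 7, 11, -2, 11, 8, -3, -5], 11) -> 1  [called from main, line 30]
Log origins:
  1: emitted by main (line 29)
  2: emitted by count_flags (line 21)
  3: emitted by scan_readings (line 8)
  4: emitted by sum_active (line 2)
  5: emitted by scan_readings (line 10)
  6: emitted by update_gauge (line 15)
  7: emitted by main (line 31)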